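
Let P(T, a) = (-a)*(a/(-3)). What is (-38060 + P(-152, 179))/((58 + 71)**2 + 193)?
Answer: -82139/50502 ≈ -1.6264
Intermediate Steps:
P(T, a) = a**2/3 (P(T, a) = (-a)*(a*(-1/3)) = (-a)*(-a/3) = a**2/3)
(-38060 + P(-152, 179))/((58 + 71)**2 + 193) = (-38060 + (1/3)*179**2)/((58 + 71)**2 + 193) = (-38060 + (1/3)*32041)/(129**2 + 193) = (-38060 + 32041/3)/(16641 + 193) = -82139/3/16834 = -82139/3*1/16834 = -82139/50502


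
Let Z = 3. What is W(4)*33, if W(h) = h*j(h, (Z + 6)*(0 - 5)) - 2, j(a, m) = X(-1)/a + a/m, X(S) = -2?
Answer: -2156/15 ≈ -143.73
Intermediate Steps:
j(a, m) = -2/a + a/m
W(h) = -2 + h*(-2/h - h/45) (W(h) = h*(-2/h + h/(((3 + 6)*(0 - 5)))) - 2 = h*(-2/h + h/((9*(-5)))) - 2 = h*(-2/h + h/(-45)) - 2 = h*(-2/h + h*(-1/45)) - 2 = h*(-2/h - h/45) - 2 = -2 + h*(-2/h - h/45))
W(4)*33 = (-4 - 1/45*4²)*33 = (-4 - 1/45*16)*33 = (-4 - 16/45)*33 = -196/45*33 = -2156/15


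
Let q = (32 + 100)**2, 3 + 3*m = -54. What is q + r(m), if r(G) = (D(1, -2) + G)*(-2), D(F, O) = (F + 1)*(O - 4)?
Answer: 17486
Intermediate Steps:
m = -19 (m = -1 + (1/3)*(-54) = -1 - 18 = -19)
D(F, O) = (1 + F)*(-4 + O)
q = 17424 (q = 132**2 = 17424)
r(G) = 24 - 2*G (r(G) = ((-4 - 2 - 4*1 + 1*(-2)) + G)*(-2) = ((-4 - 2 - 4 - 2) + G)*(-2) = (-12 + G)*(-2) = 24 - 2*G)
q + r(m) = 17424 + (24 - 2*(-19)) = 17424 + (24 + 38) = 17424 + 62 = 17486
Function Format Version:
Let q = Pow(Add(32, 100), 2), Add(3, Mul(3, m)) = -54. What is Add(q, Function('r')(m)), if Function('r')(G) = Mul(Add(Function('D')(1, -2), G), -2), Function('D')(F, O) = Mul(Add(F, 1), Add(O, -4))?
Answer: 17486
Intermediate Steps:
m = -19 (m = Add(-1, Mul(Rational(1, 3), -54)) = Add(-1, -18) = -19)
Function('D')(F, O) = Mul(Add(1, F), Add(-4, O))
q = 17424 (q = Pow(132, 2) = 17424)
Function('r')(G) = Add(24, Mul(-2, G)) (Function('r')(G) = Mul(Add(Add(-4, -2, Mul(-4, 1), Mul(1, -2)), G), -2) = Mul(Add(Add(-4, -2, -4, -2), G), -2) = Mul(Add(-12, G), -2) = Add(24, Mul(-2, G)))
Add(q, Function('r')(m)) = Add(17424, Add(24, Mul(-2, -19))) = Add(17424, Add(24, 38)) = Add(17424, 62) = 17486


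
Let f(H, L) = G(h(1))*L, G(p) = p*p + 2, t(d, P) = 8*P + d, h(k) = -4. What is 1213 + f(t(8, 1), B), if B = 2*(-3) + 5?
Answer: 1195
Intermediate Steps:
t(d, P) = d + 8*P
G(p) = 2 + p² (G(p) = p² + 2 = 2 + p²)
B = -1 (B = -6 + 5 = -1)
f(H, L) = 18*L (f(H, L) = (2 + (-4)²)*L = (2 + 16)*L = 18*L)
1213 + f(t(8, 1), B) = 1213 + 18*(-1) = 1213 - 18 = 1195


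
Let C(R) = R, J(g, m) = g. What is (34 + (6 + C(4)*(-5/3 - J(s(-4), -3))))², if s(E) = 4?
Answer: 2704/9 ≈ 300.44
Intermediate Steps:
(34 + (6 + C(4)*(-5/3 - J(s(-4), -3))))² = (34 + (6 + 4*(-5/3 - 1*4)))² = (34 + (6 + 4*(-5*⅓ - 4)))² = (34 + (6 + 4*(-5/3 - 4)))² = (34 + (6 + 4*(-17/3)))² = (34 + (6 - 68/3))² = (34 - 50/3)² = (52/3)² = 2704/9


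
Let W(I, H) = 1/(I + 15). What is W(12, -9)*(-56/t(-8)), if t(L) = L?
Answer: 7/27 ≈ 0.25926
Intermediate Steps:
W(I, H) = 1/(15 + I)
W(12, -9)*(-56/t(-8)) = (-56/(-8))/(15 + 12) = (-56*(-⅛))/27 = (1/27)*7 = 7/27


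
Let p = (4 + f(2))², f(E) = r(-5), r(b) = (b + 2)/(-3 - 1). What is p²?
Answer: 130321/256 ≈ 509.07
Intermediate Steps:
r(b) = -½ - b/4 (r(b) = (2 + b)/(-4) = (2 + b)*(-¼) = -½ - b/4)
f(E) = ¾ (f(E) = -½ - ¼*(-5) = -½ + 5/4 = ¾)
p = 361/16 (p = (4 + ¾)² = (19/4)² = 361/16 ≈ 22.563)
p² = (361/16)² = 130321/256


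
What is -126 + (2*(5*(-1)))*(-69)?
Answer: 564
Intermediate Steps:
-126 + (2*(5*(-1)))*(-69) = -126 + (2*(-5))*(-69) = -126 - 10*(-69) = -126 + 690 = 564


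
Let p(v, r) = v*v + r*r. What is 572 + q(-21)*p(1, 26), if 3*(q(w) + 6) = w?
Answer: -8229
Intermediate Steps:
p(v, r) = r² + v² (p(v, r) = v² + r² = r² + v²)
q(w) = -6 + w/3
572 + q(-21)*p(1, 26) = 572 + (-6 + (⅓)*(-21))*(26² + 1²) = 572 + (-6 - 7)*(676 + 1) = 572 - 13*677 = 572 - 8801 = -8229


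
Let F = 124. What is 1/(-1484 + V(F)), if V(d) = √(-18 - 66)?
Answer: -53/78655 - I*√21/1101170 ≈ -0.00067383 - 4.1615e-6*I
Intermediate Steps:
V(d) = 2*I*√21 (V(d) = √(-84) = 2*I*√21)
1/(-1484 + V(F)) = 1/(-1484 + 2*I*√21)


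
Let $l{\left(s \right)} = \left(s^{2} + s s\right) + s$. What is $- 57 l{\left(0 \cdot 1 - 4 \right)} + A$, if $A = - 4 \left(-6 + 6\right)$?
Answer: $-1596$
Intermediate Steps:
$A = 0$ ($A = \left(-4\right) 0 = 0$)
$l{\left(s \right)} = s + 2 s^{2}$ ($l{\left(s \right)} = \left(s^{2} + s^{2}\right) + s = 2 s^{2} + s = s + 2 s^{2}$)
$- 57 l{\left(0 \cdot 1 - 4 \right)} + A = - 57 \left(0 \cdot 1 - 4\right) \left(1 + 2 \left(0 \cdot 1 - 4\right)\right) + 0 = - 57 \left(0 - 4\right) \left(1 + 2 \left(0 - 4\right)\right) + 0 = - 57 \left(- 4 \left(1 + 2 \left(-4\right)\right)\right) + 0 = - 57 \left(- 4 \left(1 - 8\right)\right) + 0 = - 57 \left(\left(-4\right) \left(-7\right)\right) + 0 = \left(-57\right) 28 + 0 = -1596 + 0 = -1596$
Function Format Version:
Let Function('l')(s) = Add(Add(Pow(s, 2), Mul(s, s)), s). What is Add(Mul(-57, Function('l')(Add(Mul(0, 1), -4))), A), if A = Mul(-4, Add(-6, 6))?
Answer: -1596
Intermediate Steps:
A = 0 (A = Mul(-4, 0) = 0)
Function('l')(s) = Add(s, Mul(2, Pow(s, 2))) (Function('l')(s) = Add(Add(Pow(s, 2), Pow(s, 2)), s) = Add(Mul(2, Pow(s, 2)), s) = Add(s, Mul(2, Pow(s, 2))))
Add(Mul(-57, Function('l')(Add(Mul(0, 1), -4))), A) = Add(Mul(-57, Mul(Add(Mul(0, 1), -4), Add(1, Mul(2, Add(Mul(0, 1), -4))))), 0) = Add(Mul(-57, Mul(Add(0, -4), Add(1, Mul(2, Add(0, -4))))), 0) = Add(Mul(-57, Mul(-4, Add(1, Mul(2, -4)))), 0) = Add(Mul(-57, Mul(-4, Add(1, -8))), 0) = Add(Mul(-57, Mul(-4, -7)), 0) = Add(Mul(-57, 28), 0) = Add(-1596, 0) = -1596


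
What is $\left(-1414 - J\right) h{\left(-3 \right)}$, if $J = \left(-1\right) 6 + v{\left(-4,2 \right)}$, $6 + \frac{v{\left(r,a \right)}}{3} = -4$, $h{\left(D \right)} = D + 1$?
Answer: $2756$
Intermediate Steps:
$h{\left(D \right)} = 1 + D$
$v{\left(r,a \right)} = -30$ ($v{\left(r,a \right)} = -18 + 3 \left(-4\right) = -18 - 12 = -30$)
$J = -36$ ($J = \left(-1\right) 6 - 30 = -6 - 30 = -36$)
$\left(-1414 - J\right) h{\left(-3 \right)} = \left(-1414 - -36\right) \left(1 - 3\right) = \left(-1414 + 36\right) \left(-2\right) = \left(-1378\right) \left(-2\right) = 2756$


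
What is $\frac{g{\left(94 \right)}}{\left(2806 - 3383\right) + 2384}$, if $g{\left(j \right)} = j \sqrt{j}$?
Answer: $\frac{94 \sqrt{94}}{1807} \approx 0.50435$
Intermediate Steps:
$g{\left(j \right)} = j^{\frac{3}{2}}$
$\frac{g{\left(94 \right)}}{\left(2806 - 3383\right) + 2384} = \frac{94^{\frac{3}{2}}}{\left(2806 - 3383\right) + 2384} = \frac{94 \sqrt{94}}{-577 + 2384} = \frac{94 \sqrt{94}}{1807}$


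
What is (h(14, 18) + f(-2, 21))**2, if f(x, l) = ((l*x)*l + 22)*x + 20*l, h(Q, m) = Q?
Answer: 4639716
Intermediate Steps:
f(x, l) = 20*l + x*(22 + x*l**2) (f(x, l) = (x*l**2 + 22)*x + 20*l = (22 + x*l**2)*x + 20*l = x*(22 + x*l**2) + 20*l = 20*l + x*(22 + x*l**2))
(h(14, 18) + f(-2, 21))**2 = (14 + (20*21 + 22*(-2) + 21**2*(-2)**2))**2 = (14 + (420 - 44 + 441*4))**2 = (14 + (420 - 44 + 1764))**2 = (14 + 2140)**2 = 2154**2 = 4639716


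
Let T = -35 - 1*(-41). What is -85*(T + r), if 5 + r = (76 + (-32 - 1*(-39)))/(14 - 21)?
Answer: 6460/7 ≈ 922.86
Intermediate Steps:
T = 6 (T = -35 + 41 = 6)
r = -118/7 (r = -5 + (76 + (-32 - 1*(-39)))/(14 - 21) = -5 + (76 + (-32 + 39))/(-7) = -5 + (76 + 7)*(-⅐) = -5 + 83*(-⅐) = -5 - 83/7 = -118/7 ≈ -16.857)
-85*(T + r) = -85*(6 - 118/7) = -85*(-76/7) = 6460/7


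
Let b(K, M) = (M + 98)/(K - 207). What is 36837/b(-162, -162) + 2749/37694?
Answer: 256184588459/1206208 ≈ 2.1239e+5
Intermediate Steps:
b(K, M) = (98 + M)/(-207 + K)
36837/b(-162, -162) + 2749/37694 = 36837/(((98 - 162)/(-207 - 162))) + 2749/37694 = 36837/((-64/(-369))) + 2749*(1/37694) = 36837/((-1/369*(-64))) + 2749/37694 = 36837/(64/369) + 2749/37694 = 36837*(369/64) + 2749/37694 = 13592853/64 + 2749/37694 = 256184588459/1206208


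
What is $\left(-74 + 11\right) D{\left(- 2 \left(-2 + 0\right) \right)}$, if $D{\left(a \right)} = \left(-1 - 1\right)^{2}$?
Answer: $-252$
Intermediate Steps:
$D{\left(a \right)} = 4$ ($D{\left(a \right)} = \left(-2\right)^{2} = 4$)
$\left(-74 + 11\right) D{\left(- 2 \left(-2 + 0\right) \right)} = \left(-74 + 11\right) 4 = \left(-63\right) 4 = -252$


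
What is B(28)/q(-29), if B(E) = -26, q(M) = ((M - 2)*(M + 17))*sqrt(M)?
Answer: 13*I*sqrt(29)/5394 ≈ 0.012979*I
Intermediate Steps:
q(M) = sqrt(M)*(-2 + M)*(17 + M) (q(M) = ((-2 + M)*(17 + M))*sqrt(M) = sqrt(M)*(-2 + M)*(17 + M))
B(28)/q(-29) = -26*(-I*sqrt(29)/(29*(-34 + (-29)**2 + 15*(-29)))) = -26*(-I*sqrt(29)/(29*(-34 + 841 - 435))) = -26*(-I*sqrt(29)/10788) = -(-13)*I*sqrt(29)/5394 = 13*I*sqrt(29)/5394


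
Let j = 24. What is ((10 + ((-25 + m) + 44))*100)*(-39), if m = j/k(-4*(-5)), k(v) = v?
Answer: -117780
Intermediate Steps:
m = 6/5 (m = 24/((-4*(-5))) = 24/20 = 24*(1/20) = 6/5 ≈ 1.2000)
((10 + ((-25 + m) + 44))*100)*(-39) = ((10 + ((-25 + 6/5) + 44))*100)*(-39) = ((10 + (-119/5 + 44))*100)*(-39) = ((10 + 101/5)*100)*(-39) = ((151/5)*100)*(-39) = 3020*(-39) = -117780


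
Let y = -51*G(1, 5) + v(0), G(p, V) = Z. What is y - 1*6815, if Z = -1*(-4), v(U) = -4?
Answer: -7023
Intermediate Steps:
Z = 4
G(p, V) = 4
y = -208 (y = -51*4 - 4 = -204 - 4 = -208)
y - 1*6815 = -208 - 1*6815 = -208 - 6815 = -7023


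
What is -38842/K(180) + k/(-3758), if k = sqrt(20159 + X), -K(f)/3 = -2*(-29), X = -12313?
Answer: 19421/87 - sqrt(7846)/3758 ≈ 223.21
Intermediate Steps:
K(f) = -174 (K(f) = -(-6)*(-29) = -3*58 = -174)
k = sqrt(7846) (k = sqrt(20159 - 12313) = sqrt(7846) ≈ 88.578)
-38842/K(180) + k/(-3758) = -38842/(-174) + sqrt(7846)/(-3758) = -38842*(-1/174) + sqrt(7846)*(-1/3758) = 19421/87 - sqrt(7846)/3758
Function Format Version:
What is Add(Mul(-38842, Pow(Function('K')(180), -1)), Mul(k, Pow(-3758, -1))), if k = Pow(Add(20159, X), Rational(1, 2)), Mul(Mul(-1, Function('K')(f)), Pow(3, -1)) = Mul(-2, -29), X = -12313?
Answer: Add(Rational(19421, 87), Mul(Rational(-1, 3758), Pow(7846, Rational(1, 2)))) ≈ 223.21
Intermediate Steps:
Function('K')(f) = -174 (Function('K')(f) = Mul(-3, Mul(-2, -29)) = Mul(-3, 58) = -174)
k = Pow(7846, Rational(1, 2)) (k = Pow(Add(20159, -12313), Rational(1, 2)) = Pow(7846, Rational(1, 2)) ≈ 88.578)
Add(Mul(-38842, Pow(Function('K')(180), -1)), Mul(k, Pow(-3758, -1))) = Add(Mul(-38842, Pow(-174, -1)), Mul(Pow(7846, Rational(1, 2)), Pow(-3758, -1))) = Add(Mul(-38842, Rational(-1, 174)), Mul(Pow(7846, Rational(1, 2)), Rational(-1, 3758))) = Add(Rational(19421, 87), Mul(Rational(-1, 3758), Pow(7846, Rational(1, 2))))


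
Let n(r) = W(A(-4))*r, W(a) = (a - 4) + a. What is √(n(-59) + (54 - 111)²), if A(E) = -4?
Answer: √3957 ≈ 62.905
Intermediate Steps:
W(a) = -4 + 2*a (W(a) = (-4 + a) + a = -4 + 2*a)
n(r) = -12*r (n(r) = (-4 + 2*(-4))*r = (-4 - 8)*r = -12*r)
√(n(-59) + (54 - 111)²) = √(-12*(-59) + (54 - 111)²) = √(708 + (-57)²) = √(708 + 3249) = √3957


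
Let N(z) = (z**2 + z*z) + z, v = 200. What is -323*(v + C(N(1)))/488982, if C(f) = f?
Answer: -65569/488982 ≈ -0.13409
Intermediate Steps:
N(z) = z + 2*z**2 (N(z) = (z**2 + z**2) + z = 2*z**2 + z = z + 2*z**2)
-323*(v + C(N(1)))/488982 = -323*(200 + 1*(1 + 2*1))/488982 = -323*(200 + 1*(1 + 2))*(1/488982) = -323*(200 + 1*3)*(1/488982) = -323*(200 + 3)*(1/488982) = -323*203*(1/488982) = -65569*1/488982 = -65569/488982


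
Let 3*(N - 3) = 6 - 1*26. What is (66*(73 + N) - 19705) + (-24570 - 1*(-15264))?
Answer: -24435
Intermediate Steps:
N = -11/3 (N = 3 + (6 - 1*26)/3 = 3 + (6 - 26)/3 = 3 + (⅓)*(-20) = 3 - 20/3 = -11/3 ≈ -3.6667)
(66*(73 + N) - 19705) + (-24570 - 1*(-15264)) = (66*(73 - 11/3) - 19705) + (-24570 - 1*(-15264)) = (66*(208/3) - 19705) + (-24570 + 15264) = (4576 - 19705) - 9306 = -15129 - 9306 = -24435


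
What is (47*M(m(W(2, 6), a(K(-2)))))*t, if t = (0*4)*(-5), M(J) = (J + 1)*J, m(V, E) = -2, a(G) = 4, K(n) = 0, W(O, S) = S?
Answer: 0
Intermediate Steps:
M(J) = J*(1 + J) (M(J) = (1 + J)*J = J*(1 + J))
t = 0 (t = 0*(-5) = 0)
(47*M(m(W(2, 6), a(K(-2)))))*t = (47*(-2*(1 - 2)))*0 = (47*(-2*(-1)))*0 = (47*2)*0 = 94*0 = 0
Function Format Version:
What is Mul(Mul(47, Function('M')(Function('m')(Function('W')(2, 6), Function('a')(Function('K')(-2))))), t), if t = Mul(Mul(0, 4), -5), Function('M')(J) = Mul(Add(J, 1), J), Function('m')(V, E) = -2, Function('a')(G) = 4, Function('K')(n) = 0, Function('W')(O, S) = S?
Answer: 0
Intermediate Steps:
Function('M')(J) = Mul(J, Add(1, J)) (Function('M')(J) = Mul(Add(1, J), J) = Mul(J, Add(1, J)))
t = 0 (t = Mul(0, -5) = 0)
Mul(Mul(47, Function('M')(Function('m')(Function('W')(2, 6), Function('a')(Function('K')(-2))))), t) = Mul(Mul(47, Mul(-2, Add(1, -2))), 0) = Mul(Mul(47, Mul(-2, -1)), 0) = Mul(Mul(47, 2), 0) = Mul(94, 0) = 0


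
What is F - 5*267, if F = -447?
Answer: -1782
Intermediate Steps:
F - 5*267 = -447 - 5*267 = -447 - 1335 = -1782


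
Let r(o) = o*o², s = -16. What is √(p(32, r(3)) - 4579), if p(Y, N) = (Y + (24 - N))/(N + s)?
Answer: 2*I*√138435/11 ≈ 67.649*I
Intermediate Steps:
r(o) = o³
p(Y, N) = (24 + Y - N)/(-16 + N) (p(Y, N) = (Y + (24 - N))/(N - 16) = (24 + Y - N)/(-16 + N))
√(p(32, r(3)) - 4579) = √((24 + 32 - 1*3³)/(-16 + 3³) - 4579) = √((24 + 32 - 1*27)/(-16 + 27) - 4579) = √((24 + 32 - 27)/11 - 4579) = √((1/11)*29 - 4579) = √(29/11 - 4579) = √(-50340/11) = 2*I*√138435/11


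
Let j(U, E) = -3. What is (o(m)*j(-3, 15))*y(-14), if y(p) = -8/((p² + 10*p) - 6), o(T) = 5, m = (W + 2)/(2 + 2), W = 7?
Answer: 12/5 ≈ 2.4000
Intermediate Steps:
m = 9/4 (m = (7 + 2)/(2 + 2) = 9/4 ≈ 2.2500)
y(p) = -8/(-6 + p² + 10*p)
(o(m)*j(-3, 15))*y(-14) = (5*(-3))*(-8/(-6 + (-14)² + 10*(-14))) = -(-120)/(-6 + 196 - 140) = -(-120)/50 = -15*(-4/25) = 12/5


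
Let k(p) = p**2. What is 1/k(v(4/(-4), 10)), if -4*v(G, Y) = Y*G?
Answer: 4/25 ≈ 0.16000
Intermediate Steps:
v(G, Y) = -G*Y/4 (v(G, Y) = -Y*G/4 = -G*Y/4)
1/k(v(4/(-4), 10)) = 1/((-1/4*4/(-4)*10)**2) = 1/((-1/4*4*(-1/4)*10)**2) = 1/((-1/4*(-1)*10)**2) = 1/((5/2)**2) = 1/(25/4) = 4/25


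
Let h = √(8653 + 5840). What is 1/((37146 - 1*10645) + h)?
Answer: 26501/702288508 - √14493/702288508 ≈ 3.7564e-5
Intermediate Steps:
h = √14493 ≈ 120.39
1/((37146 - 1*10645) + h) = 1/((37146 - 1*10645) + √14493) = 1/((37146 - 10645) + √14493) = 1/(26501 + √14493)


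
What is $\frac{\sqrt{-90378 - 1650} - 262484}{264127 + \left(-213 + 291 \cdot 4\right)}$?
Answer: $- \frac{131242}{132539} + \frac{i \sqrt{23007}}{132539} \approx -0.99021 + 0.0011444 i$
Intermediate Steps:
$\frac{\sqrt{-90378 - 1650} - 262484}{264127 + \left(-213 + 291 \cdot 4\right)} = \frac{\sqrt{-92028} - 262484}{264127 + \left(-213 + 1164\right)} = \frac{2 i \sqrt{23007} - 262484}{264127 + 951} = \frac{-262484 + 2 i \sqrt{23007}}{265078} = \left(-262484 + 2 i \sqrt{23007}\right) \frac{1}{265078} = - \frac{131242}{132539} + \frac{i \sqrt{23007}}{132539}$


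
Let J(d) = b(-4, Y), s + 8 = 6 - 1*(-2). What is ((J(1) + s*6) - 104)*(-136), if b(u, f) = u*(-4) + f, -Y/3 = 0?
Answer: 11968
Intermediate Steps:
Y = 0 (Y = -3*0 = 0)
b(u, f) = f - 4*u (b(u, f) = -4*u + f = f - 4*u)
s = 0 (s = -8 + (6 - 1*(-2)) = -8 + (6 + 2) = -8 + 8 = 0)
J(d) = 16 (J(d) = 0 - 4*(-4) = 0 + 16 = 16)
((J(1) + s*6) - 104)*(-136) = ((16 + 0*6) - 104)*(-136) = ((16 + 0) - 104)*(-136) = (16 - 104)*(-136) = -88*(-136) = 11968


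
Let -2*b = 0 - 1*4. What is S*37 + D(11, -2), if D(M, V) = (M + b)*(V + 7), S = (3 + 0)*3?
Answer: 398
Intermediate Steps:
S = 9 (S = 3*3 = 9)
b = 2 (b = -(0 - 1*4)/2 = -(0 - 4)/2 = -½*(-4) = 2)
D(M, V) = (2 + M)*(7 + V) (D(M, V) = (M + 2)*(V + 7) = (2 + M)*(7 + V))
S*37 + D(11, -2) = 9*37 + (14 + 2*(-2) + 7*11 + 11*(-2)) = 333 + (14 - 4 + 77 - 22) = 333 + 65 = 398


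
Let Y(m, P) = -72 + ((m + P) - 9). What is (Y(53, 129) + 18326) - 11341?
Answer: 7086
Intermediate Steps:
Y(m, P) = -81 + P + m (Y(m, P) = -72 + ((P + m) - 9) = -72 + (-9 + P + m) = -81 + P + m)
(Y(53, 129) + 18326) - 11341 = ((-81 + 129 + 53) + 18326) - 11341 = (101 + 18326) - 11341 = 18427 - 11341 = 7086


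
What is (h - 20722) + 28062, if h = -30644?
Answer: -23304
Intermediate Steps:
(h - 20722) + 28062 = (-30644 - 20722) + 28062 = -51366 + 28062 = -23304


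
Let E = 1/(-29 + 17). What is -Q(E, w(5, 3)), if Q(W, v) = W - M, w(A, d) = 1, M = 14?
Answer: 169/12 ≈ 14.083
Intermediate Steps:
E = -1/12 (E = 1/(-12) = -1/12 ≈ -0.083333)
Q(W, v) = -14 + W (Q(W, v) = W - 1*14 = W - 14 = -14 + W)
-Q(E, w(5, 3)) = -(-14 - 1/12) = -1*(-169/12) = 169/12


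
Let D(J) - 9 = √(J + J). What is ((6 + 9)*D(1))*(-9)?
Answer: -1215 - 135*√2 ≈ -1405.9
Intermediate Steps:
D(J) = 9 + √2*√J (D(J) = 9 + √(J + J) = 9 + √(2*J) = 9 + √2*√J)
((6 + 9)*D(1))*(-9) = ((6 + 9)*(9 + √2*√1))*(-9) = (15*(9 + √2*1))*(-9) = (15*(9 + √2))*(-9) = (135 + 15*√2)*(-9) = -1215 - 135*√2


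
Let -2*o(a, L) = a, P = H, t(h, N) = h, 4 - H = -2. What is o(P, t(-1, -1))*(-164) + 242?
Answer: 734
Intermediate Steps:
H = 6 (H = 4 - 1*(-2) = 4 + 2 = 6)
P = 6
o(a, L) = -a/2
o(P, t(-1, -1))*(-164) + 242 = -1/2*6*(-164) + 242 = -3*(-164) + 242 = 492 + 242 = 734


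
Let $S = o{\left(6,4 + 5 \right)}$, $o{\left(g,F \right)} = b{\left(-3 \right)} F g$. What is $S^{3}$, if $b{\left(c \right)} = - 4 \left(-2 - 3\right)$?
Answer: $1259712000$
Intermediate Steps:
$b{\left(c \right)} = 20$ ($b{\left(c \right)} = \left(-4\right) \left(-5\right) = 20$)
$o{\left(g,F \right)} = 20 F g$
$S = 1080$ ($S = 20 \left(4 + 5\right) 6 = 20 \cdot 9 \cdot 6 = 1080$)
$S^{3} = 1080^{3} = 1259712000$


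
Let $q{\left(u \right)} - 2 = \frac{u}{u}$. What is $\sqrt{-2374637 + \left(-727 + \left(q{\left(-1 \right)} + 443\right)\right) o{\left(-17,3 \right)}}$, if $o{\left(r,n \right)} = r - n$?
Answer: $i \sqrt{2369017} \approx 1539.2 i$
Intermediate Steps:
$q{\left(u \right)} = 3$ ($q{\left(u \right)} = 2 + \frac{u}{u} = 2 + 1 = 3$)
$\sqrt{-2374637 + \left(-727 + \left(q{\left(-1 \right)} + 443\right)\right) o{\left(-17,3 \right)}} = \sqrt{-2374637 + \left(-727 + \left(3 + 443\right)\right) \left(-17 - 3\right)} = \sqrt{-2374637 + \left(-727 + 446\right) \left(-17 - 3\right)} = \sqrt{-2374637 - -5620} = \sqrt{-2374637 + 5620} = \sqrt{-2369017} = i \sqrt{2369017}$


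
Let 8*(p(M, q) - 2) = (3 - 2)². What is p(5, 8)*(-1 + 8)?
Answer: 119/8 ≈ 14.875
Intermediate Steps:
p(M, q) = 17/8 (p(M, q) = 2 + (3 - 2)²/8 = 2 + (⅛)*1² = 2 + (⅛)*1 = 2 + ⅛ = 17/8)
p(5, 8)*(-1 + 8) = 17*(-1 + 8)/8 = (17/8)*7 = 119/8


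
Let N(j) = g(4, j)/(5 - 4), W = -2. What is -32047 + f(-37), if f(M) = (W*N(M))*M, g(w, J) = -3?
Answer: -32269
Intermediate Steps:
N(j) = -3 (N(j) = -3/(5 - 4) = -3/1 = -3*1 = -3)
f(M) = 6*M (f(M) = (-2*(-3))*M = 6*M)
-32047 + f(-37) = -32047 + 6*(-37) = -32047 - 222 = -32269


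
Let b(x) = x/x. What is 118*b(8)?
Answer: 118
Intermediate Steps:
b(x) = 1
118*b(8) = 118*1 = 118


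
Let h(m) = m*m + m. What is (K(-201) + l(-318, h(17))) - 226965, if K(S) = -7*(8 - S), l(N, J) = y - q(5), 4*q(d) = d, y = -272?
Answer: -914805/4 ≈ -2.2870e+5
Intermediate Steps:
q(d) = d/4
h(m) = m + m**2 (h(m) = m**2 + m = m + m**2)
l(N, J) = -1093/4 (l(N, J) = -272 - 5/4 = -1093/4)
K(S) = -56 + 7*S
(K(-201) + l(-318, h(17))) - 226965 = ((-56 + 7*(-201)) - 1093/4) - 226965 = ((-56 - 1407) - 1093/4) - 226965 = (-1463 - 1093/4) - 226965 = -6945/4 - 226965 = -914805/4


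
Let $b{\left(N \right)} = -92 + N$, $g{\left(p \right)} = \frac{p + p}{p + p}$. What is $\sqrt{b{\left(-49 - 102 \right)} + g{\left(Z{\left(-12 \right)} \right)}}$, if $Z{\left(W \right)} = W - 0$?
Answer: $11 i \sqrt{2} \approx 15.556 i$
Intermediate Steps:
$Z{\left(W \right)} = W$ ($Z{\left(W \right)} = W + 0 = W$)
$g{\left(p \right)} = 1$ ($g{\left(p \right)} = \frac{2 p}{2 p} = 2 p \frac{1}{2 p} = 1$)
$\sqrt{b{\left(-49 - 102 \right)} + g{\left(Z{\left(-12 \right)} \right)}} = \sqrt{\left(-92 - 151\right) + 1} = \sqrt{-243 + 1} = \sqrt{-242} = 11 i \sqrt{2}$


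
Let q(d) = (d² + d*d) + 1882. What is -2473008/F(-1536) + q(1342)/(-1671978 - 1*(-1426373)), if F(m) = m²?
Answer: -37957656865/2414395392 ≈ -15.721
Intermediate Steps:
q(d) = 1882 + 2*d² (q(d) = (d² + d²) + 1882 = 2*d² + 1882 = 1882 + 2*d²)
-2473008/F(-1536) + q(1342)/(-1671978 - 1*(-1426373)) = -2473008/((-1536)²) + (1882 + 2*1342²)/(-1671978 - 1*(-1426373)) = -2473008/2359296 + (1882 + 2*1800964)/(-1671978 + 1426373) = -2473008*1/2359296 + (1882 + 3601928)/(-245605) = -51521/49152 + 3603810*(-1/245605) = -51521/49152 - 720762/49121 = -37957656865/2414395392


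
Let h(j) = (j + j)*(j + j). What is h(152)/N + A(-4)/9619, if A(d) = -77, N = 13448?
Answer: 110989251/16169539 ≈ 6.8641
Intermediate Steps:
h(j) = 4*j**2 (h(j) = (2*j)*(2*j) = 4*j**2)
h(152)/N + A(-4)/9619 = (4*152**2)/13448 - 77/9619 = (4*23104)*(1/13448) - 77*1/9619 = 92416*(1/13448) - 77/9619 = 11552/1681 - 77/9619 = 110989251/16169539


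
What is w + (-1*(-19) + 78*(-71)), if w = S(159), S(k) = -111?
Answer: -5630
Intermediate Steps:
w = -111
w + (-1*(-19) + 78*(-71)) = -111 + (-1*(-19) + 78*(-71)) = -111 + (19 - 5538) = -111 - 5519 = -5630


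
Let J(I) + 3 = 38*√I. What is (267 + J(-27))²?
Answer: 30708 + 60192*I*√3 ≈ 30708.0 + 1.0426e+5*I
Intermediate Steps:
J(I) = -3 + 38*√I
(267 + J(-27))² = (267 + (-3 + 38*√(-27)))² = (267 + (-3 + 38*(3*I*√3)))² = (267 + (-3 + 114*I*√3))² = (264 + 114*I*√3)²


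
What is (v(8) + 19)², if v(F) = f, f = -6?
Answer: 169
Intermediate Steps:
v(F) = -6
(v(8) + 19)² = (-6 + 19)² = 13² = 169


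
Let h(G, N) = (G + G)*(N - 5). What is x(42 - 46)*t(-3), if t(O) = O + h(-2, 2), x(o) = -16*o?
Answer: 576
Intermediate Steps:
h(G, N) = 2*G*(-5 + N) (h(G, N) = (2*G)*(-5 + N) = 2*G*(-5 + N))
t(O) = 12 + O (t(O) = O + 2*(-2)*(-5 + 2) = O + 2*(-2)*(-3) = O + 12 = 12 + O)
x(42 - 46)*t(-3) = (-16*(42 - 46))*(12 - 3) = -16*(-4)*9 = 64*9 = 576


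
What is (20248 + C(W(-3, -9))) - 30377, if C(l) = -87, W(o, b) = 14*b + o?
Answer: -10216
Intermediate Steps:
W(o, b) = o + 14*b
(20248 + C(W(-3, -9))) - 30377 = (20248 - 87) - 30377 = 20161 - 30377 = -10216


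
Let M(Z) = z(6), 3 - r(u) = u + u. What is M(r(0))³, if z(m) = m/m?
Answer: 1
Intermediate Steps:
r(u) = 3 - 2*u (r(u) = 3 - (u + u) = 3 - 2*u)
z(m) = 1
M(Z) = 1
M(r(0))³ = 1³ = 1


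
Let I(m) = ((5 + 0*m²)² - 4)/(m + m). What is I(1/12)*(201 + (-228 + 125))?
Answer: 12348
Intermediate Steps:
I(m) = 21/(2*m) (I(m) = ((5 + 0)² - 4)/((2*m)) = (5² - 4)*(1/(2*m)) = (25 - 4)*(1/(2*m)) = 21*(1/(2*m)) = 21/(2*m))
I(1/12)*(201 + (-228 + 125)) = (21/(2*((1/12))))*(201 + (-228 + 125)) = (21/(2*((1*(1/12)))))*(201 - 103) = (21/(2*(1/12)))*98 = ((21/2)*12)*98 = 126*98 = 12348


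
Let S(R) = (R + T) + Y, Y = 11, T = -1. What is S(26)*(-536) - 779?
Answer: -20075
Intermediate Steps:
S(R) = 10 + R (S(R) = (R - 1) + 11 = (-1 + R) + 11 = 10 + R)
S(26)*(-536) - 779 = (10 + 26)*(-536) - 779 = 36*(-536) - 779 = -19296 - 779 = -20075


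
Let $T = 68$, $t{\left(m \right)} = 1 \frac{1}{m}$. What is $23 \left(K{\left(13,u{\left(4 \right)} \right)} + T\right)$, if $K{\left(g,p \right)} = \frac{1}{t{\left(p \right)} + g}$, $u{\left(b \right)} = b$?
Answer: $\frac{82984}{53} \approx 1565.7$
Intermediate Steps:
$t{\left(m \right)} = \frac{1}{m}$
$K{\left(g,p \right)} = \frac{1}{g + \frac{1}{p}}$ ($K{\left(g,p \right)} = \frac{1}{\frac{1}{p} + g} = \frac{1}{g + \frac{1}{p}}$)
$23 \left(K{\left(13,u{\left(4 \right)} \right)} + T\right) = 23 \left(\frac{4}{1 + 13 \cdot 4} + 68\right) = 23 \left(\frac{4}{1 + 52} + 68\right) = 23 \left(\frac{4}{53} + 68\right) = 23 \cdot \frac{3608}{53} = \frac{82984}{53}$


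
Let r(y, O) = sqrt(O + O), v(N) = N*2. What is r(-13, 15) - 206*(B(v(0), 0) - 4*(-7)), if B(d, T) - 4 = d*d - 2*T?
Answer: -6592 + sqrt(30) ≈ -6586.5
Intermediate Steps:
v(N) = 2*N
r(y, O) = sqrt(2)*sqrt(O) (r(y, O) = sqrt(2*O) = sqrt(2)*sqrt(O))
B(d, T) = 4 + d**2 - 2*T (B(d, T) = 4 + (d*d - 2*T) = 4 + (d**2 - 2*T) = 4 + d**2 - 2*T)
r(-13, 15) - 206*(B(v(0), 0) - 4*(-7)) = sqrt(2)*sqrt(15) - 206*((4 + (2*0)**2 - 2*0) - 4*(-7)) = sqrt(30) - 206*((4 + 0**2 + 0) + 28) = sqrt(30) - 206*((4 + 0 + 0) + 28) = sqrt(30) - 206*(4 + 28) = sqrt(30) - 206*32 = sqrt(30) - 6592 = -6592 + sqrt(30)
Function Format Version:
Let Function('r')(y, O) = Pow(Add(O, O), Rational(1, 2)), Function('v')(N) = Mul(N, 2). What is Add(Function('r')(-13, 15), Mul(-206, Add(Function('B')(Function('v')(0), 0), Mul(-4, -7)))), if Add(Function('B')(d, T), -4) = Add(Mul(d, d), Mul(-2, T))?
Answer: Add(-6592, Pow(30, Rational(1, 2))) ≈ -6586.5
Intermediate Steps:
Function('v')(N) = Mul(2, N)
Function('r')(y, O) = Mul(Pow(2, Rational(1, 2)), Pow(O, Rational(1, 2))) (Function('r')(y, O) = Pow(Mul(2, O), Rational(1, 2)) = Mul(Pow(2, Rational(1, 2)), Pow(O, Rational(1, 2))))
Function('B')(d, T) = Add(4, Pow(d, 2), Mul(-2, T)) (Function('B')(d, T) = Add(4, Add(Mul(d, d), Mul(-2, T))) = Add(4, Add(Pow(d, 2), Mul(-2, T))) = Add(4, Pow(d, 2), Mul(-2, T)))
Add(Function('r')(-13, 15), Mul(-206, Add(Function('B')(Function('v')(0), 0), Mul(-4, -7)))) = Add(Mul(Pow(2, Rational(1, 2)), Pow(15, Rational(1, 2))), Mul(-206, Add(Add(4, Pow(Mul(2, 0), 2), Mul(-2, 0)), Mul(-4, -7)))) = Add(Pow(30, Rational(1, 2)), Mul(-206, Add(Add(4, Pow(0, 2), 0), 28))) = Add(Pow(30, Rational(1, 2)), Mul(-206, Add(Add(4, 0, 0), 28))) = Add(Pow(30, Rational(1, 2)), Mul(-206, Add(4, 28))) = Add(Pow(30, Rational(1, 2)), Mul(-206, 32)) = Add(Pow(30, Rational(1, 2)), -6592) = Add(-6592, Pow(30, Rational(1, 2)))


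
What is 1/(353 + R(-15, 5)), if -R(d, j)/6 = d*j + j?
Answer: 1/773 ≈ 0.0012937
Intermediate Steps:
R(d, j) = -6*j - 6*d*j (R(d, j) = -6*(d*j + j) = -6*(j + d*j) = -6*j - 6*d*j)
1/(353 + R(-15, 5)) = 1/(353 - 6*5*(1 - 15)) = 1/(353 - 6*5*(-14)) = 1/(353 + 420) = 1/773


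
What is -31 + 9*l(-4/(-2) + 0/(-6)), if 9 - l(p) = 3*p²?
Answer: -58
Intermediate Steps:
l(p) = 9 - 3*p²
-31 + 9*l(-4/(-2) + 0/(-6)) = -31 + 9*(9 - 3*(-4/(-2) + 0/(-6))²) = -31 + 9*(9 - 3*(-4*(-½) + 0*(-⅙))²) = -31 + 9*(9 - 3*(2 + 0)²) = -31 + 9*(9 - 3*2²) = -31 + 9*(9 - 3*4) = -31 + 9*(9 - 12) = -31 + 9*(-3) = -31 - 27 = -58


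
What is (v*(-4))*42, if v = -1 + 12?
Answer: -1848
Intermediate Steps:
v = 11
(v*(-4))*42 = (11*(-4))*42 = -44*42 = -1848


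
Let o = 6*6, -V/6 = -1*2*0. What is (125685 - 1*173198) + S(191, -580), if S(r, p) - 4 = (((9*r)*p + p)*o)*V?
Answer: -47509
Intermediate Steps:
V = 0 (V = -6*(-1*2)*0 = -(-12)*0 = -6*0 = 0)
o = 36
S(r, p) = 4 (S(r, p) = 4 + (((9*r)*p + p)*36)*0 = 4 + ((9*p*r + p)*36)*0 = 4 + ((p + 9*p*r)*36)*0 = 4 + (36*p + 324*p*r)*0 = 4 + 0 = 4)
(125685 - 1*173198) + S(191, -580) = (125685 - 1*173198) + 4 = (125685 - 173198) + 4 = -47513 + 4 = -47509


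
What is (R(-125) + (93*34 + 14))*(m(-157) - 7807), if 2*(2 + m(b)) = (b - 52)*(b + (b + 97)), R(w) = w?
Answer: 90721485/2 ≈ 4.5361e+7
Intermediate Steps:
m(b) = -2 + (-52 + b)*(97 + 2*b)/2 (m(b) = -2 + ((b - 52)*(b + (b + 97)))/2 = -2 + ((-52 + b)*(b + (97 + b)))/2 = -2 + ((-52 + b)*(97 + 2*b))/2 = -2 + (-52 + b)*(97 + 2*b)/2)
(R(-125) + (93*34 + 14))*(m(-157) - 7807) = (-125 + (93*34 + 14))*((-2524 + (-157)² - 7/2*(-157)) - 7807) = (-125 + (3162 + 14))*((-2524 + 24649 + 1099/2) - 7807) = (-125 + 3176)*(45349/2 - 7807) = 3051*(29735/2) = 90721485/2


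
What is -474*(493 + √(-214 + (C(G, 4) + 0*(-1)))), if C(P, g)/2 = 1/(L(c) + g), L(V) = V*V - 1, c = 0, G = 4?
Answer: -233682 - 1264*I*√30 ≈ -2.3368e+5 - 6923.2*I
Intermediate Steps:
L(V) = -1 + V² (L(V) = V² - 1 = -1 + V²)
C(P, g) = 2/(-1 + g) (C(P, g) = 2/((-1 + 0²) + g) = 2/((-1 + 0) + g) = 2/(-1 + g))
-474*(493 + √(-214 + (C(G, 4) + 0*(-1)))) = -474*(493 + √(-214 + (2/(-1 + 4) + 0*(-1)))) = -474*(493 + √(-214 + (2/3 + 0))) = -474*(493 + √(-214 + (2*(⅓) + 0))) = -474*(493 + √(-214 + (⅔ + 0))) = -474*(493 + √(-214 + ⅔)) = -474*(493 + √(-640/3)) = -474*(493 + 8*I*√30/3) = -233682 - 1264*I*√30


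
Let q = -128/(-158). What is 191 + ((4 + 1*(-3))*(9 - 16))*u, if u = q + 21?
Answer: 3028/79 ≈ 38.329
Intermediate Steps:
q = 64/79 (q = -128*(-1/158) = 64/79 ≈ 0.81013)
u = 1723/79 (u = 64/79 + 21 = 1723/79 ≈ 21.810)
191 + ((4 + 1*(-3))*(9 - 16))*u = 191 + ((4 + 1*(-3))*(9 - 16))*(1723/79) = 191 + ((4 - 3)*(-7))*(1723/79) = 191 + (1*(-7))*(1723/79) = 191 - 7*1723/79 = 191 - 12061/79 = 3028/79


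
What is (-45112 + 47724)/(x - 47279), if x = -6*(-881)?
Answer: -2612/41993 ≈ -0.062201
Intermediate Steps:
x = 5286
(-45112 + 47724)/(x - 47279) = (-45112 + 47724)/(5286 - 47279) = 2612/(-41993) = 2612*(-1/41993) = -2612/41993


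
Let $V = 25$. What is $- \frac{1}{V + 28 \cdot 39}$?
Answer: $- \frac{1}{1117} \approx -0.00089526$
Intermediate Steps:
$- \frac{1}{V + 28 \cdot 39} = - \frac{1}{25 + 28 \cdot 39} = - \frac{1}{25 + 1092} = - \frac{1}{1117}$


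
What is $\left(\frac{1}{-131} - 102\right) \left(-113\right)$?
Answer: $\frac{1510019}{131} \approx 11527.0$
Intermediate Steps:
$\left(\frac{1}{-131} - 102\right) \left(-113\right) = \left(- \frac{1}{131} - 102\right) \left(-113\right) = \left(- \frac{13363}{131}\right) \left(-113\right) = \frac{1510019}{131}$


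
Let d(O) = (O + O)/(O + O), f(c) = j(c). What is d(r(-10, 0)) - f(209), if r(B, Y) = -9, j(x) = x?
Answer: -208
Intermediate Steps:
f(c) = c
d(O) = 1 (d(O) = (2*O)/((2*O)) = (2*O)*(1/(2*O)) = 1)
d(r(-10, 0)) - f(209) = 1 - 1*209 = 1 - 209 = -208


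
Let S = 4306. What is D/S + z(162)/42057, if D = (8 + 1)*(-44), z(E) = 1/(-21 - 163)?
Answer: -1532222777/16660964664 ≈ -0.091965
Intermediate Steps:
z(E) = -1/184 (z(E) = 1/(-184) = -1/184)
D = -396 (D = 9*(-44) = -396)
D/S + z(162)/42057 = -396/4306 - 1/184/42057 = -396*1/4306 - 1/184*1/42057 = -198/2153 - 1/7738488 = -1532222777/16660964664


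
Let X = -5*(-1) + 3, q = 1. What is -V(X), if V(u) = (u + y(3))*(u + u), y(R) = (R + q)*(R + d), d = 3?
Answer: -512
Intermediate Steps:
X = 8 (X = 5 + 3 = 8)
y(R) = (1 + R)*(3 + R) (y(R) = (R + 1)*(R + 3) = (1 + R)*(3 + R))
V(u) = 2*u*(24 + u) (V(u) = (u + (3 + 3² + 4*3))*(u + u) = (u + (3 + 9 + 12))*(2*u) = (u + 24)*(2*u) = (24 + u)*(2*u) = 2*u*(24 + u))
-V(X) = -2*8*(24 + 8) = -2*8*32 = -1*512 = -512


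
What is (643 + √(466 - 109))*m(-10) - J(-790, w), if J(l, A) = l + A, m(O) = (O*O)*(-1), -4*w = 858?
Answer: -126591/2 - 100*√357 ≈ -65185.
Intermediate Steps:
w = -429/2 (w = -¼*858 = -429/2 ≈ -214.50)
m(O) = -O² (m(O) = O²*(-1) = -O²)
J(l, A) = A + l
(643 + √(466 - 109))*m(-10) - J(-790, w) = (643 + √(466 - 109))*(-1*(-10)²) - (-429/2 - 790) = (643 + √357)*(-1*100) - 1*(-2009/2) = (643 + √357)*(-100) + 2009/2 = (-64300 - 100*√357) + 2009/2 = -126591/2 - 100*√357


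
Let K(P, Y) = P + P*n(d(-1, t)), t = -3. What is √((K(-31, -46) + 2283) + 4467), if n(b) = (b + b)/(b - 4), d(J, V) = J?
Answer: √167665/5 ≈ 81.894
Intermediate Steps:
n(b) = 2*b/(-4 + b) (n(b) = (2*b)/(-4 + b) = 2*b/(-4 + b))
K(P, Y) = 7*P/5 (K(P, Y) = P + P*(2*(-1)/(-4 - 1)) = P + P*(2*(-1)/(-5)) = P + P*(2*(-1)*(-⅕)) = P + P*(⅖) = P + 2*P/5 = 7*P/5)
√((K(-31, -46) + 2283) + 4467) = √(((7/5)*(-31) + 2283) + 4467) = √((-217/5 + 2283) + 4467) = √(11198/5 + 4467) = √(33533/5) = √167665/5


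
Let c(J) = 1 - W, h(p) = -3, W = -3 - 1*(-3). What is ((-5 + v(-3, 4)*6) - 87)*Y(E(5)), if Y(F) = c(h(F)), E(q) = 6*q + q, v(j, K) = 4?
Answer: -68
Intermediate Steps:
W = 0 (W = -3 + 3 = 0)
E(q) = 7*q
c(J) = 1 (c(J) = 1 - 1*0 = 1 + 0 = 1)
Y(F) = 1
((-5 + v(-3, 4)*6) - 87)*Y(E(5)) = ((-5 + 4*6) - 87)*1 = ((-5 + 24) - 87)*1 = (19 - 87)*1 = -68*1 = -68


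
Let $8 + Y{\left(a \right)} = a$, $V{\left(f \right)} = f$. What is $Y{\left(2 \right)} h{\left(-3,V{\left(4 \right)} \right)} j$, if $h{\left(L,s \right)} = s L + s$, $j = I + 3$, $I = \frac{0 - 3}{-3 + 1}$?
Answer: $216$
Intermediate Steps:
$Y{\left(a \right)} = -8 + a$
$I = \frac{3}{2}$ ($I = - \frac{3}{-2} = \left(-3\right) \left(- \frac{1}{2}\right) = \frac{3}{2} \approx 1.5$)
$j = \frac{9}{2}$ ($j = \frac{3}{2} + 3 = \frac{9}{2} \approx 4.5$)
$h{\left(L,s \right)} = s + L s$ ($h{\left(L,s \right)} = L s + s = s + L s$)
$Y{\left(2 \right)} h{\left(-3,V{\left(4 \right)} \right)} j = \left(-8 + 2\right) 4 \left(1 - 3\right) \frac{9}{2} = - 6 \cdot 4 \left(-2\right) \frac{9}{2} = \left(-6\right) \left(-8\right) \frac{9}{2} = 48 \cdot \frac{9}{2} = 216$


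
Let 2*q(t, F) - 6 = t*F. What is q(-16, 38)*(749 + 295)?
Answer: -314244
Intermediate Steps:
q(t, F) = 3 + F*t/2 (q(t, F) = 3 + (t*F)/2 = 3 + (F*t)/2 = 3 + F*t/2)
q(-16, 38)*(749 + 295) = (3 + (1/2)*38*(-16))*(749 + 295) = (3 - 304)*1044 = -301*1044 = -314244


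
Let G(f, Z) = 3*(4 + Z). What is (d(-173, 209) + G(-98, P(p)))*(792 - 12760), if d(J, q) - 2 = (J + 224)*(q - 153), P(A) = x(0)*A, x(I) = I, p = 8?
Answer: -34348160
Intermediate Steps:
P(A) = 0 (P(A) = 0*A = 0)
G(f, Z) = 12 + 3*Z
d(J, q) = 2 + (-153 + q)*(224 + J) (d(J, q) = 2 + (J + 224)*(q - 153) = 2 + (224 + J)*(-153 + q) = 2 + (-153 + q)*(224 + J))
(d(-173, 209) + G(-98, P(p)))*(792 - 12760) = ((-34270 - 153*(-173) + 224*209 - 173*209) + (12 + 3*0))*(792 - 12760) = ((-34270 + 26469 + 46816 - 36157) + (12 + 0))*(-11968) = (2858 + 12)*(-11968) = 2870*(-11968) = -34348160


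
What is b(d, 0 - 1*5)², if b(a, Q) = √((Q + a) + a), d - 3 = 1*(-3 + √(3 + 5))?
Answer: -5 + 4*√2 ≈ 0.65685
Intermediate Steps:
d = 2*√2 (d = 3 + 1*(-3 + √(3 + 5)) = 3 + 1*(-3 + √8) = 3 + 1*(-3 + 2*√2) = 3 + (-3 + 2*√2) = 2*√2 ≈ 2.8284)
b(a, Q) = √(Q + 2*a)
b(d, 0 - 1*5)² = (√((0 - 1*5) + 2*(2*√2)))² = (√((0 - 5) + 4*√2))² = (√(-5 + 4*√2))² = -5 + 4*√2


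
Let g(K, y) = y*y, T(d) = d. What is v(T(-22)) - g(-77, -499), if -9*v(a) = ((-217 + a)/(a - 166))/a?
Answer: -9268812985/37224 ≈ -2.4900e+5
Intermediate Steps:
v(a) = -(-217 + a)/(9*a*(-166 + a)) (v(a) = -(-217 + a)/(a - 166)/(9*a) = -(-217 + a)/(-166 + a)/(9*a) = -(-217 + a)/(9*a*(-166 + a)))
g(K, y) = y²
v(T(-22)) - g(-77, -499) = (⅑)*(217 - 1*(-22))/(-22*(-166 - 22)) - 1*(-499)² = (⅑)*(-1/22)*(217 + 22)/(-188) - 1*249001 = (⅑)*(-1/22)*(-1/188)*239 - 249001 = 239/37224 - 249001 = -9268812985/37224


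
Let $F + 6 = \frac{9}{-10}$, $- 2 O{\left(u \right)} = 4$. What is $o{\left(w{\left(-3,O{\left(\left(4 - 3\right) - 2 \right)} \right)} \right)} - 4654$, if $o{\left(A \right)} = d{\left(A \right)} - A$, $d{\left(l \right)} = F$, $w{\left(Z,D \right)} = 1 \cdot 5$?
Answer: $- \frac{46659}{10} \approx -4665.9$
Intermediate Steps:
$O{\left(u \right)} = -2$ ($O{\left(u \right)} = \left(- \frac{1}{2}\right) 4 = -2$)
$w{\left(Z,D \right)} = 5$
$F = - \frac{69}{10}$ ($F = -6 + \frac{9}{-10} = -6 + 9 \left(- \frac{1}{10}\right) = -6 - \frac{9}{10} = - \frac{69}{10} \approx -6.9$)
$d{\left(l \right)} = - \frac{69}{10}$
$o{\left(A \right)} = - \frac{69}{10} - A$
$o{\left(w{\left(-3,O{\left(\left(4 - 3\right) - 2 \right)} \right)} \right)} - 4654 = \left(- \frac{69}{10} - 5\right) - 4654 = - \frac{119}{10} - 4654 = - \frac{46659}{10}$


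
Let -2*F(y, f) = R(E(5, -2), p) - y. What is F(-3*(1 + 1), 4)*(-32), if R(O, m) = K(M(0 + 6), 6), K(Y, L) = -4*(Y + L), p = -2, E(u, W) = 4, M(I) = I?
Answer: -672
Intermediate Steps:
K(Y, L) = -4*L - 4*Y (K(Y, L) = -4*(L + Y) = -4*L - 4*Y)
R(O, m) = -48 (R(O, m) = -4*6 - 4*(0 + 6) = -24 - 4*6 = -24 - 24 = -48)
F(y, f) = 24 + y/2 (F(y, f) = -(-48 - y)/2 = 24 + y/2)
F(-3*(1 + 1), 4)*(-32) = (24 + (-3*(1 + 1))/2)*(-32) = (24 + (-3*2)/2)*(-32) = (24 + (½)*(-6))*(-32) = (24 - 3)*(-32) = 21*(-32) = -672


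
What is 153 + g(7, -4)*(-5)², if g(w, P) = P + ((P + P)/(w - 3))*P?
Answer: 253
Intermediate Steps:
g(w, P) = P + 2*P²/(-3 + w) (g(w, P) = P + ((2*P)/(-3 + w))*P = P + (2*P/(-3 + w))*P = P + 2*P²/(-3 + w))
153 + g(7, -4)*(-5)² = 153 - 4*(-3 + 7 + 2*(-4))/(-3 + 7)*(-5)² = 153 - 4*(-3 + 7 - 8)/4*25 = 153 - 4*¼*(-4)*25 = 153 + 4*25 = 153 + 100 = 253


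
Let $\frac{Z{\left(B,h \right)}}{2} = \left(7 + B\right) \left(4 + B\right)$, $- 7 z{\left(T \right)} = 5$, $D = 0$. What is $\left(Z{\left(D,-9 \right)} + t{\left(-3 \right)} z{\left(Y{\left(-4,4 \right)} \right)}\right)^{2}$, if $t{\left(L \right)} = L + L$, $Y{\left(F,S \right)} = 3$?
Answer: $\frac{178084}{49} \approx 3634.4$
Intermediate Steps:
$z{\left(T \right)} = - \frac{5}{7}$ ($z{\left(T \right)} = \left(- \frac{1}{7}\right) 5 = - \frac{5}{7}$)
$t{\left(L \right)} = 2 L$
$Z{\left(B,h \right)} = 2 \left(4 + B\right) \left(7 + B\right)$ ($Z{\left(B,h \right)} = 2 \left(7 + B\right) \left(4 + B\right) = 2 \left(4 + B\right) \left(7 + B\right)$)
$\left(Z{\left(D,-9 \right)} + t{\left(-3 \right)} z{\left(Y{\left(-4,4 \right)} \right)}\right)^{2} = \left(\left(56 + 2 \cdot 0^{2} + 22 \cdot 0\right) + 2 \left(-3\right) \left(- \frac{5}{7}\right)\right)^{2} = \left(\left(56 + 2 \cdot 0 + 0\right) - - \frac{30}{7}\right)^{2} = \left(\left(56 + 0 + 0\right) + \frac{30}{7}\right)^{2} = \left(56 + \frac{30}{7}\right)^{2} = \left(\frac{422}{7}\right)^{2} = \frac{178084}{49}$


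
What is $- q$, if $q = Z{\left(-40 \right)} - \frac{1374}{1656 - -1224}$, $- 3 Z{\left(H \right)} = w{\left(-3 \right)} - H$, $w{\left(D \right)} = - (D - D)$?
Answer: $\frac{6629}{480} \approx 13.81$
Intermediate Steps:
$w{\left(D \right)} = 0$ ($w{\left(D \right)} = \left(-1\right) 0 = 0$)
$Z{\left(H \right)} = \frac{H}{3}$ ($Z{\left(H \right)} = - \frac{0 - H}{3} = - \frac{\left(-1\right) H}{3} = \frac{H}{3}$)
$q = - \frac{6629}{480}$ ($q = \frac{1}{3} \left(-40\right) - \frac{1374}{1656 - -1224} = - \frac{40}{3} - \frac{1374}{1656 + 1224} = - \frac{40}{3} - \frac{1374}{2880} = - \frac{40}{3} - \frac{229}{480} = - \frac{6629}{480} \approx -13.81$)
$- q = \left(-1\right) \left(- \frac{6629}{480}\right) = \frac{6629}{480}$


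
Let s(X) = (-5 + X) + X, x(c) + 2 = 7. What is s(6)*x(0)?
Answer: 35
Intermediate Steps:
x(c) = 5 (x(c) = -2 + 7 = 5)
s(X) = -5 + 2*X
s(6)*x(0) = (-5 + 2*6)*5 = (-5 + 12)*5 = 7*5 = 35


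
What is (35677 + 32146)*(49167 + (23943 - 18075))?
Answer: 3732638805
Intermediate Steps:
(35677 + 32146)*(49167 + (23943 - 18075)) = 67823*(49167 + 5868) = 67823*55035 = 3732638805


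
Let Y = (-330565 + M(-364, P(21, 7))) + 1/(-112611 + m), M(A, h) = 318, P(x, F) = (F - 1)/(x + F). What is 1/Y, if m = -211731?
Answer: -324342/107112972475 ≈ -3.0280e-6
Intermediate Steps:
P(x, F) = (-1 + F)/(F + x)
Y = -107112972475/324342 (Y = (-330565 + 318) + 1/(-112611 - 211731) = -330247 + 1/(-324342) = -330247 - 1/324342 = -107112972475/324342 ≈ -3.3025e+5)
1/Y = 1/(-107112972475/324342) = -324342/107112972475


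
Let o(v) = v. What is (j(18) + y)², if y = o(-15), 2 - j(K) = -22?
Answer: 81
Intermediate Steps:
j(K) = 24 (j(K) = 2 - 1*(-22) = 2 + 22 = 24)
y = -15
(j(18) + y)² = (24 - 15)² = 9² = 81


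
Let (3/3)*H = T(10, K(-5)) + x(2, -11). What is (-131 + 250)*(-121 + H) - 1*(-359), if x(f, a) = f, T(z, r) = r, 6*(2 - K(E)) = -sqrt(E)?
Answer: -13564 + 119*I*sqrt(5)/6 ≈ -13564.0 + 44.349*I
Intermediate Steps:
K(E) = 2 + sqrt(E)/6 (K(E) = 2 - (-1)*sqrt(E)/6 = 2 + sqrt(E)/6)
H = 4 + I*sqrt(5)/6 (H = (2 + sqrt(-5)/6) + 2 = (2 + (I*sqrt(5))/6) + 2 = (2 + I*sqrt(5)/6) + 2 = 4 + I*sqrt(5)/6 ≈ 4.0 + 0.37268*I)
(-131 + 250)*(-121 + H) - 1*(-359) = (-131 + 250)*(-121 + (4 + I*sqrt(5)/6)) - 1*(-359) = 119*(-117 + I*sqrt(5)/6) + 359 = (-13923 + 119*I*sqrt(5)/6) + 359 = -13564 + 119*I*sqrt(5)/6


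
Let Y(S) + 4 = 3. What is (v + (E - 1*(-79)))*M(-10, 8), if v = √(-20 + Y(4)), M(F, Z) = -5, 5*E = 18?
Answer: -413 - 5*I*√21 ≈ -413.0 - 22.913*I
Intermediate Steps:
E = 18/5 (E = (⅕)*18 = 18/5 ≈ 3.6000)
Y(S) = -1 (Y(S) = -4 + 3 = -1)
v = I*√21 (v = √(-20 - 1) = √(-21) = I*√21 ≈ 4.5826*I)
(v + (E - 1*(-79)))*M(-10, 8) = (I*√21 + (18/5 - 1*(-79)))*(-5) = (I*√21 + (18/5 + 79))*(-5) = (I*√21 + 413/5)*(-5) = (413/5 + I*√21)*(-5) = -413 - 5*I*√21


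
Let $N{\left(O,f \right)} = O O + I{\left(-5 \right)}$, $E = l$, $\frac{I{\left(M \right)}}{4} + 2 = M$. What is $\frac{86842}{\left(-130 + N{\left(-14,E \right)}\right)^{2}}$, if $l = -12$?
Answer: $\frac{43421}{722} \approx 60.14$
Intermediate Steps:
$I{\left(M \right)} = -8 + 4 M$
$E = -12$
$N{\left(O,f \right)} = -28 + O^{2}$ ($N{\left(O,f \right)} = O O + \left(-8 + 4 \left(-5\right)\right) = O^{2} - 28 = -28 + O^{2}$)
$\frac{86842}{\left(-130 + N{\left(-14,E \right)}\right)^{2}} = \frac{86842}{\left(-130 - \left(28 - \left(-14\right)^{2}\right)\right)^{2}} = \frac{86842}{\left(-130 + \left(-28 + 196\right)\right)^{2}} = \frac{86842}{\left(-130 + 168\right)^{2}} = \frac{86842}{38^{2}} = \frac{86842}{1444} = 86842 \cdot \frac{1}{1444} = \frac{43421}{722}$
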